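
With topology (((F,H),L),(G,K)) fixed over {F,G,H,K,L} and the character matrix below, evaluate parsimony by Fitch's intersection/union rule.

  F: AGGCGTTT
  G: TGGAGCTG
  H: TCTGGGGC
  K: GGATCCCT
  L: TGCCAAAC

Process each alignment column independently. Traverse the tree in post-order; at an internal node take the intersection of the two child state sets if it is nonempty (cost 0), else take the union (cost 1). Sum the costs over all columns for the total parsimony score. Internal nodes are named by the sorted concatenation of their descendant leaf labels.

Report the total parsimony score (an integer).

20

FH@0: {A} ∪ {T} = {A,T} (union, +1)
FHL@0: {A,T} ∩ {T} = {T} (intersection, +0)
GK@0: {T} ∪ {G} = {G,T} (union, +1)
FGHKL@0: {T} ∩ {G,T} = {T} (intersection, +0)
FH@1: {G} ∪ {C} = {C,G} (union, +1)
FHL@1: {C,G} ∩ {G} = {G} (intersection, +0)
GK@1: {G} ∩ {G} = {G} (intersection, +0)
FGHKL@1: {G} ∩ {G} = {G} (intersection, +0)
FH@2: {G} ∪ {T} = {G,T} (union, +1)
FHL@2: {G,T} ∪ {C} = {C,G,T} (union, +1)
GK@2: {G} ∪ {A} = {A,G} (union, +1)
FGHKL@2: {C,G,T} ∩ {A,G} = {G} (intersection, +0)
FH@3: {C} ∪ {G} = {C,G} (union, +1)
FHL@3: {C,G} ∩ {C} = {C} (intersection, +0)
GK@3: {A} ∪ {T} = {A,T} (union, +1)
FGHKL@3: {C} ∪ {A,T} = {A,C,T} (union, +1)
FH@4: {G} ∩ {G} = {G} (intersection, +0)
FHL@4: {G} ∪ {A} = {A,G} (union, +1)
GK@4: {G} ∪ {C} = {C,G} (union, +1)
FGHKL@4: {A,G} ∩ {C,G} = {G} (intersection, +0)
FH@5: {T} ∪ {G} = {G,T} (union, +1)
FHL@5: {G,T} ∪ {A} = {A,G,T} (union, +1)
GK@5: {C} ∩ {C} = {C} (intersection, +0)
FGHKL@5: {A,G,T} ∪ {C} = {A,C,G,T} (union, +1)
FH@6: {T} ∪ {G} = {G,T} (union, +1)
FHL@6: {G,T} ∪ {A} = {A,G,T} (union, +1)
GK@6: {T} ∪ {C} = {C,T} (union, +1)
FGHKL@6: {A,G,T} ∩ {C,T} = {T} (intersection, +0)
FH@7: {T} ∪ {C} = {C,T} (union, +1)
FHL@7: {C,T} ∩ {C} = {C} (intersection, +0)
GK@7: {G} ∪ {T} = {G,T} (union, +1)
FGHKL@7: {C} ∪ {G,T} = {C,G,T} (union, +1)
per-site changes: [2, 1, 3, 3, 2, 3, 3, 3]; total = 20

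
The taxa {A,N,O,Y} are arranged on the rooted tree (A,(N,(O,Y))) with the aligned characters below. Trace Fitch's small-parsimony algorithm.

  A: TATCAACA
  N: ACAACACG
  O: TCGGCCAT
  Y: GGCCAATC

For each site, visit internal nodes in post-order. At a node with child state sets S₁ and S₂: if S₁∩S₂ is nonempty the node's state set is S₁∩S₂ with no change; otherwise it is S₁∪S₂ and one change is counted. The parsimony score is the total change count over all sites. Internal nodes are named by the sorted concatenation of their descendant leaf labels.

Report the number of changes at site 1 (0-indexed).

[col 0] OY: children O:{T}, Y:{G} ∪→ {G,T}; cost 1
[col 0] NOY: children N:{A}, OY:{G,T} ∪→ {A,G,T}; cost 1
[col 0] ANOY: children A:{T}, NOY:{A,G,T} ∩→ {T}; cost 0
[col 1] OY: children O:{C}, Y:{G} ∪→ {C,G}; cost 1
[col 1] NOY: children N:{C}, OY:{C,G} ∩→ {C}; cost 0
[col 1] ANOY: children A:{A}, NOY:{C} ∪→ {A,C}; cost 1
[col 2] OY: children O:{G}, Y:{C} ∪→ {C,G}; cost 1
[col 2] NOY: children N:{A}, OY:{C,G} ∪→ {A,C,G}; cost 1
[col 2] ANOY: children A:{T}, NOY:{A,C,G} ∪→ {A,C,G,T}; cost 1
[col 3] OY: children O:{G}, Y:{C} ∪→ {C,G}; cost 1
[col 3] NOY: children N:{A}, OY:{C,G} ∪→ {A,C,G}; cost 1
[col 3] ANOY: children A:{C}, NOY:{A,C,G} ∩→ {C}; cost 0
[col 4] OY: children O:{C}, Y:{A} ∪→ {A,C}; cost 1
[col 4] NOY: children N:{C}, OY:{A,C} ∩→ {C}; cost 0
[col 4] ANOY: children A:{A}, NOY:{C} ∪→ {A,C}; cost 1
[col 5] OY: children O:{C}, Y:{A} ∪→ {A,C}; cost 1
[col 5] NOY: children N:{A}, OY:{A,C} ∩→ {A}; cost 0
[col 5] ANOY: children A:{A}, NOY:{A} ∩→ {A}; cost 0
[col 6] OY: children O:{A}, Y:{T} ∪→ {A,T}; cost 1
[col 6] NOY: children N:{C}, OY:{A,T} ∪→ {A,C,T}; cost 1
[col 6] ANOY: children A:{C}, NOY:{A,C,T} ∩→ {C}; cost 0
[col 7] OY: children O:{T}, Y:{C} ∪→ {C,T}; cost 1
[col 7] NOY: children N:{G}, OY:{C,T} ∪→ {C,G,T}; cost 1
[col 7] ANOY: children A:{A}, NOY:{C,G,T} ∪→ {A,C,G,T}; cost 1
per-site changes: [2, 2, 3, 2, 2, 1, 2, 3]; total = 17

2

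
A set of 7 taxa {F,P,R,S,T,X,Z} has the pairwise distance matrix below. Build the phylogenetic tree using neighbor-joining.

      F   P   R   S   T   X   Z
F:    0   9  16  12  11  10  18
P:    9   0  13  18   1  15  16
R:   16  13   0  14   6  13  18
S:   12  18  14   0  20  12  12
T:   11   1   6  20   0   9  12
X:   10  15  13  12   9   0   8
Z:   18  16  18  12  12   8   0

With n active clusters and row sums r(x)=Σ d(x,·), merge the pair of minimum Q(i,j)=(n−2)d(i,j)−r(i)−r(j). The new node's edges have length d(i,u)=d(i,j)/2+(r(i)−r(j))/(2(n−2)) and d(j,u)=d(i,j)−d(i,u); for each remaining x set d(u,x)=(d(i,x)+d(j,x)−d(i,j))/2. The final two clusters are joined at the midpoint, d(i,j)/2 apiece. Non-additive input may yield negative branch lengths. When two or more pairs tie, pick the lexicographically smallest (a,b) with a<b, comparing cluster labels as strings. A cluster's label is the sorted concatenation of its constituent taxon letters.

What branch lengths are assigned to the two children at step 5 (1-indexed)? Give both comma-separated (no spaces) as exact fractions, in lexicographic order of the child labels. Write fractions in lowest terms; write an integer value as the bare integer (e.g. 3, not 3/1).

step 1: merge (P,T) at d=1, Q=-126; branch lengths P→9/5, T→-4/5; new cluster PT
  updated: d(F,PT)=19/2, d(PT,R)=9, d(PT,S)=37/2, d(PT,X)=23/2, d(PT,Z)=27/2
step 2: merge (PT,R) at d=9, Q=-96; branch lengths PT→7/2, R→11/2; new cluster PRT
  updated: d(F,PRT)=33/4, d(PRT,S)=47/4, d(PRT,X)=31/4, d(PRT,Z)=45/4
step 3: merge (X,Z) at d=8, Q=-63; branch lengths X→25/12, Z→71/12; new cluster XZ
  updated: d(F,XZ)=10, d(PRT,XZ)=11/2, d(S,XZ)=8
step 4: merge (F,PRT) at d=33/4, Q=-157/4; branch lengths F→85/16, PRT→47/16; new cluster FPRT
  updated: d(FPRT,S)=31/4, d(FPRT,XZ)=29/8
step 5: merge (FPRT,S) at d=31/4, Q=-155/8; branch lengths FPRT→27/16, S→97/16; new cluster FPRST
  updated: d(FPRST,XZ)=31/16
step 6: merge (FPRST,XZ) at d=31/16; branch lengths FPRST→31/32, XZ→31/32; new cluster FPRSTXZ
final tree: (((F:85/16,((P:9/5,T:-4/5):7/2,R:11/2):47/16):27/16,S:97/16):31/32,(X:25/12,Z:71/12):31/32)
total length: 575/16

27/16,97/16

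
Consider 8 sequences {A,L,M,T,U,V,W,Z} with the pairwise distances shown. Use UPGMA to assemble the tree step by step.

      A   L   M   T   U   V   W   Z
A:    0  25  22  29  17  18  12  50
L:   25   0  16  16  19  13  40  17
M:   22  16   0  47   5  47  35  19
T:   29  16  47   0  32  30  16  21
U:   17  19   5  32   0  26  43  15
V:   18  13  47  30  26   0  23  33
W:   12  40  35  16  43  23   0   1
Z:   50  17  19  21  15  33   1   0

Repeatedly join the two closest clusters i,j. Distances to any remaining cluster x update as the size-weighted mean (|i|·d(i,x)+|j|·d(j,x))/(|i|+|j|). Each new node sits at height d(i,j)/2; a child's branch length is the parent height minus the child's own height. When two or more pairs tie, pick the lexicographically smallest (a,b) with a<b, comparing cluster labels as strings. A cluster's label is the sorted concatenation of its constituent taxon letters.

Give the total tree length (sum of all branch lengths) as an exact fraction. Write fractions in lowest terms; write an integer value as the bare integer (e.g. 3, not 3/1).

step 1: merge (W,Z) at d=1; branch lengths W→1/2, Z→1/2; new cluster WZ
  updated: d(A,WZ)=31, d(L,WZ)=57/2, d(M,WZ)=27, d(T,WZ)=37/2, d(U,WZ)=29, d(V,WZ)=28
step 2: merge (M,U) at d=5; branch lengths M→5/2, U→5/2; new cluster MU
  updated: d(A,MU)=39/2, d(L,MU)=35/2, d(MU,T)=79/2, d(MU,V)=73/2, d(MU,WZ)=28
step 3: merge (L,V) at d=13; branch lengths L→13/2, V→13/2; new cluster LV
  updated: d(A,LV)=43/2, d(LV,MU)=27, d(LV,T)=23, d(LV,WZ)=113/4
step 4: merge (T,WZ) at d=37/2; branch lengths T→37/4, WZ→35/4; new cluster TWZ
  updated: d(A,TWZ)=91/3, d(LV,TWZ)=53/2, d(MU,TWZ)=191/6
step 5: merge (A,MU) at d=39/2; branch lengths A→39/4, MU→29/4; new cluster AMU
  updated: d(AMU,LV)=151/6, d(AMU,TWZ)=94/3
step 6: merge (AMU,LV) at d=151/6; branch lengths AMU→17/6, LV→73/12; new cluster ALMUV
  updated: d(ALMUV,TWZ)=147/5
step 7: merge (ALMUV,TWZ) at d=147/5; branch lengths ALMUV→127/60, TWZ→109/20; new cluster ALMTUVWZ
final tree: (((A:39/4,(M:5/2,U:5/2):29/4):17/6,(L:13/2,V:13/2):73/12):127/60,(T:37/4,(W:1/2,Z:1/2):35/4):109/20)
total length: 4229/60

4229/60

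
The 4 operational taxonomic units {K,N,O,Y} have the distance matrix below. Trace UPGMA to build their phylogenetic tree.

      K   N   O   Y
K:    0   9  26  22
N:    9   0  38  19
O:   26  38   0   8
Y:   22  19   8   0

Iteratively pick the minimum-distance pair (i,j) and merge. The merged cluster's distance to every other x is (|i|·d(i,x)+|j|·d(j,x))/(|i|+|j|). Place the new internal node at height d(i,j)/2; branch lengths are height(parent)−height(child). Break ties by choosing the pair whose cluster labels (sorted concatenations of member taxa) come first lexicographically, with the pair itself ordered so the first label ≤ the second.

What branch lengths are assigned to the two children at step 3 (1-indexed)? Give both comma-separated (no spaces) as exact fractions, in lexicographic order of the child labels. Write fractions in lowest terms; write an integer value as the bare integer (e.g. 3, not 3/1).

iteration 1: select O,Y (d=8); attach at lengths (4, 4); label the merged cluster OY
  updated: d(K,OY)=24, d(N,OY)=57/2
iteration 2: select K,N (d=9); attach at lengths (9/2, 9/2); label the merged cluster KN
  updated: d(KN,OY)=105/4
iteration 3: select KN,OY (d=105/4); attach at lengths (69/8, 73/8); label the merged cluster KNOY
final tree: ((K:9/2,N:9/2):69/8,(O:4,Y:4):73/8)
total length: 139/4

69/8,73/8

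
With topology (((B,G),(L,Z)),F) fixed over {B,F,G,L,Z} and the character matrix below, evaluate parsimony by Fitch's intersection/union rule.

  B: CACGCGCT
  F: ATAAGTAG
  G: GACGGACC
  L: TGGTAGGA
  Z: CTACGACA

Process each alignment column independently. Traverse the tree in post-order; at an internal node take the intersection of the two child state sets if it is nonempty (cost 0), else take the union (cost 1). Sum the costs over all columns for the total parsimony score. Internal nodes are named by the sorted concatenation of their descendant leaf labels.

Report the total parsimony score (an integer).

BG@0: {C} ∪ {G} = {C,G} (union, +1)
LZ@0: {T} ∪ {C} = {C,T} (union, +1)
BGLZ@0: {C,G} ∩ {C,T} = {C} (intersection, +0)
BFGLZ@0: {C} ∪ {A} = {A,C} (union, +1)
BG@1: {A} ∩ {A} = {A} (intersection, +0)
LZ@1: {G} ∪ {T} = {G,T} (union, +1)
BGLZ@1: {A} ∪ {G,T} = {A,G,T} (union, +1)
BFGLZ@1: {A,G,T} ∩ {T} = {T} (intersection, +0)
BG@2: {C} ∩ {C} = {C} (intersection, +0)
LZ@2: {G} ∪ {A} = {A,G} (union, +1)
BGLZ@2: {C} ∪ {A,G} = {A,C,G} (union, +1)
BFGLZ@2: {A,C,G} ∩ {A} = {A} (intersection, +0)
BG@3: {G} ∩ {G} = {G} (intersection, +0)
LZ@3: {T} ∪ {C} = {C,T} (union, +1)
BGLZ@3: {G} ∪ {C,T} = {C,G,T} (union, +1)
BFGLZ@3: {C,G,T} ∪ {A} = {A,C,G,T} (union, +1)
BG@4: {C} ∪ {G} = {C,G} (union, +1)
LZ@4: {A} ∪ {G} = {A,G} (union, +1)
BGLZ@4: {C,G} ∩ {A,G} = {G} (intersection, +0)
BFGLZ@4: {G} ∩ {G} = {G} (intersection, +0)
BG@5: {G} ∪ {A} = {A,G} (union, +1)
LZ@5: {G} ∪ {A} = {A,G} (union, +1)
BGLZ@5: {A,G} ∩ {A,G} = {A,G} (intersection, +0)
BFGLZ@5: {A,G} ∪ {T} = {A,G,T} (union, +1)
BG@6: {C} ∩ {C} = {C} (intersection, +0)
LZ@6: {G} ∪ {C} = {C,G} (union, +1)
BGLZ@6: {C} ∩ {C,G} = {C} (intersection, +0)
BFGLZ@6: {C} ∪ {A} = {A,C} (union, +1)
BG@7: {T} ∪ {C} = {C,T} (union, +1)
LZ@7: {A} ∩ {A} = {A} (intersection, +0)
BGLZ@7: {C,T} ∪ {A} = {A,C,T} (union, +1)
BFGLZ@7: {A,C,T} ∪ {G} = {A,C,G,T} (union, +1)
per-site changes: [3, 2, 2, 3, 2, 3, 2, 3]; total = 20

20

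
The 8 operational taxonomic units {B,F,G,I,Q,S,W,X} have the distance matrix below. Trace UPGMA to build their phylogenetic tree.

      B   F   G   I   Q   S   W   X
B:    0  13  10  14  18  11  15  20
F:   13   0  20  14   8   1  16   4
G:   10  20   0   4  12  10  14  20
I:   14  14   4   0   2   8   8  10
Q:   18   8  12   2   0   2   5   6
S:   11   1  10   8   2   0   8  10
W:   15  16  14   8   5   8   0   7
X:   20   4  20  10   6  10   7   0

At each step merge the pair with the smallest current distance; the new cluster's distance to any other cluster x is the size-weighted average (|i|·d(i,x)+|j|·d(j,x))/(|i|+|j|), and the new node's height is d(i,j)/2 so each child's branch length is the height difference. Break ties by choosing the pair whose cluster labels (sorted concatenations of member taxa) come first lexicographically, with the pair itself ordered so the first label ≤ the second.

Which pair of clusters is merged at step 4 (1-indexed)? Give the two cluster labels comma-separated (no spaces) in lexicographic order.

1. join F+S (d=1) ⇒ FS; edges |F|=1/2, |S|=1/2
  updated: d(B,FS)=12, d(FS,G)=15, d(FS,I)=11, d(FS,Q)=5, d(FS,W)=12, d(FS,X)=7
2. join I+Q (d=2) ⇒ IQ; edges |I|=1, |Q|=1
  updated: d(B,IQ)=16, d(FS,IQ)=8, d(G,IQ)=8, d(IQ,W)=13/2, d(IQ,X)=8
3. join IQ+W (d=13/2) ⇒ IQW; edges |IQ|=9/4, |W|=13/4
  updated: d(B,IQW)=47/3, d(FS,IQW)=28/3, d(G,IQW)=10, d(IQW,X)=23/3
4. join FS+X (d=7) ⇒ FSX; edges |FS|=3, |X|=7/2
  updated: d(B,FSX)=44/3, d(FSX,G)=50/3, d(FSX,IQW)=79/9
5. join FSX+IQW (d=79/9) ⇒ FIQSWX; edges |FSX|=8/9, |IQW|=41/36
  updated: d(B,FIQSWX)=91/6, d(FIQSWX,G)=40/3
6. join B+G (d=10) ⇒ BG; edges |B|=5, |G|=5
  updated: d(BG,FIQSWX)=57/4
7. join BG+FIQSWX (d=57/4) ⇒ BFGIQSWX; edges |BG|=17/8, |FIQSWX|=197/72
final tree: ((B:5,G:5):17/8,(((F:1/2,S:1/2):3,X:7/2):8/9,((I:1,Q:1):9/4,W:13/4):41/36):197/72)
total length: 287/9

FS,X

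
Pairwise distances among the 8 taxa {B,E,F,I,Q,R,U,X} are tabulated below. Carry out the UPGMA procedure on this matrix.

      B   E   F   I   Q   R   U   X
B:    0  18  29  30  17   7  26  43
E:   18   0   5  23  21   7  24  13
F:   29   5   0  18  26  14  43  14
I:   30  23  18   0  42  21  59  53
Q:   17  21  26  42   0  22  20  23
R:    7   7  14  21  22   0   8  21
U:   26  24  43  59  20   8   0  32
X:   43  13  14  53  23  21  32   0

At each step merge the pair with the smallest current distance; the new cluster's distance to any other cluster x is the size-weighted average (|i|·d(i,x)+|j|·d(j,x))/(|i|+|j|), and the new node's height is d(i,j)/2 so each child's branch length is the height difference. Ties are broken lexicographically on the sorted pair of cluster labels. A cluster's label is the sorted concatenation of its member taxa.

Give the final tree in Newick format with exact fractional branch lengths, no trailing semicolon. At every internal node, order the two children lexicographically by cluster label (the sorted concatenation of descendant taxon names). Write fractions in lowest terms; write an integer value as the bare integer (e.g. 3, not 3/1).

1. join E+F (d=5) ⇒ EF; edges |E|=5/2, |F|=5/2
  updated: d(B,EF)=47/2, d(EF,I)=41/2, d(EF,Q)=47/2, d(EF,R)=21/2, d(EF,U)=67/2, d(EF,X)=27/2
2. join B+R (d=7) ⇒ BR; edges |B|=7/2, |R|=7/2
  updated: d(BR,EF)=17, d(BR,I)=51/2, d(BR,Q)=39/2, d(BR,U)=17, d(BR,X)=32
3. join EF+X (d=27/2) ⇒ EFX; edges |EF|=17/4, |X|=27/4
  updated: d(BR,EFX)=22, d(EFX,I)=94/3, d(EFX,Q)=70/3, d(EFX,U)=33
4. join BR+U (d=17) ⇒ BRU; edges |BR|=5, |U|=17/2
  updated: d(BRU,EFX)=77/3, d(BRU,I)=110/3, d(BRU,Q)=59/3
5. join BRU+Q (d=59/3) ⇒ BQRU; edges |BRU|=4/3, |Q|=59/6
  updated: d(BQRU,EFX)=301/12, d(BQRU,I)=38
6. join BQRU+EFX (d=301/12) ⇒ BEFQRUX; edges |BQRU|=65/24, |EFX|=139/24
  updated: d(BEFQRUX,I)=246/7
7. join BEFQRUX+I (d=246/7) ⇒ BEFIQRUX; edges |BEFQRUX|=845/168, |I|=123/7
final tree: (((((B:7/2,R:7/2):5,U:17/2):4/3,Q:59/6):65/24,((E:5/2,F:5/2):17/4,X:27/4):139/24):845/168,I:123/7)
total length: 4411/56

(((((B:7/2,R:7/2):5,U:17/2):4/3,Q:59/6):65/24,((E:5/2,F:5/2):17/4,X:27/4):139/24):845/168,I:123/7)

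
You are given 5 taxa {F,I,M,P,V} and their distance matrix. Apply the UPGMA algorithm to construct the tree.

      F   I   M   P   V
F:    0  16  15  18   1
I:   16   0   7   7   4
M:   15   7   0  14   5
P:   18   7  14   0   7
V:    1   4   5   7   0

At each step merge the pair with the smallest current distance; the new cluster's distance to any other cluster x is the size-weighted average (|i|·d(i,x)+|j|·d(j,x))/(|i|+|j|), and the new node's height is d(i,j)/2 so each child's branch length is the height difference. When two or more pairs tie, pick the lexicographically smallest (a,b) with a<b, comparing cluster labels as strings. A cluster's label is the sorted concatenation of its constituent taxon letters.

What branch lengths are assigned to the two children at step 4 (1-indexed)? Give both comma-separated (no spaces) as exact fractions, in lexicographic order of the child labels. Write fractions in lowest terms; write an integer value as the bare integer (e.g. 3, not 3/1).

3/4,23/4

iteration 1: select F,V (d=1); attach at lengths (1/2, 1/2); label the merged cluster FV
  updated: d(FV,I)=10, d(FV,M)=10, d(FV,P)=25/2
iteration 2: select I,M (d=7); attach at lengths (7/2, 7/2); label the merged cluster IM
  updated: d(FV,IM)=10, d(IM,P)=21/2
iteration 3: select FV,IM (d=10); attach at lengths (9/2, 3/2); label the merged cluster FIMV
  updated: d(FIMV,P)=23/2
iteration 4: select FIMV,P (d=23/2); attach at lengths (3/4, 23/4); label the merged cluster FIMPV
final tree: (((F:1/2,V:1/2):9/2,(I:7/2,M:7/2):3/2):3/4,P:23/4)
total length: 41/2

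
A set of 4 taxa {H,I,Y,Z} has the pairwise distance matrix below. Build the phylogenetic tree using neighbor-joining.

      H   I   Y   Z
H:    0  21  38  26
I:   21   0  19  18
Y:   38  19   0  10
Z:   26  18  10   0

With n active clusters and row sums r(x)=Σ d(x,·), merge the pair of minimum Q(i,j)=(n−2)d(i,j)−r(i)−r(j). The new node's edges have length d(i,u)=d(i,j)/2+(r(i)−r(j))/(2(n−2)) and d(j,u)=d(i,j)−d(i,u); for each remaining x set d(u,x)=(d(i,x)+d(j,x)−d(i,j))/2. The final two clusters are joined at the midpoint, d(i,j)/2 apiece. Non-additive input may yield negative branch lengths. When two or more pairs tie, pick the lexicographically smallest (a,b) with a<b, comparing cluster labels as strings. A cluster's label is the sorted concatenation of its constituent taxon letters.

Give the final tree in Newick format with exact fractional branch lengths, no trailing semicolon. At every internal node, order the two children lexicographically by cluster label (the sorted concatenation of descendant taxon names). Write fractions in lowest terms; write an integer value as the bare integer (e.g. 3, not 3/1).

step 1: merge (H,I) at d=21, Q=-101; branch lengths H→69/4, I→15/4; new cluster HI
  updated: d(HI,Y)=18, d(HI,Z)=23/2
step 2: merge (HI,Y) at d=18, Q=-79/2; branch lengths HI→39/4, Y→33/4; new cluster HIY
  updated: d(HIY,Z)=7/4
step 3: merge (HIY,Z) at d=7/4; branch lengths HIY→7/8, Z→7/8; new cluster HIYZ
final tree: (((H:69/4,I:15/4):39/4,Y:33/4):7/8,Z:7/8)
total length: 163/4

(((H:69/4,I:15/4):39/4,Y:33/4):7/8,Z:7/8)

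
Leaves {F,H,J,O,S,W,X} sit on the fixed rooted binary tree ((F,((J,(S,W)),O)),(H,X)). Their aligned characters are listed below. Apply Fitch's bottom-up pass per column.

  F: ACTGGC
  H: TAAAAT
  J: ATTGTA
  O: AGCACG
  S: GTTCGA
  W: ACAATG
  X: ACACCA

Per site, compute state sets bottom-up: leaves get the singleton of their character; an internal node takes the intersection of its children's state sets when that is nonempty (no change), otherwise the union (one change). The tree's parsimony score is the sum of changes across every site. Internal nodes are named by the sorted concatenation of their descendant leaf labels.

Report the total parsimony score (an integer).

[col 0] SW: children S:{G}, W:{A} ∪→ {A,G}; cost 1
[col 0] JSW: children J:{A}, SW:{A,G} ∩→ {A}; cost 0
[col 0] JOSW: children JSW:{A}, O:{A} ∩→ {A}; cost 0
[col 0] FJOSW: children F:{A}, JOSW:{A} ∩→ {A}; cost 0
[col 0] HX: children H:{T}, X:{A} ∪→ {A,T}; cost 1
[col 0] FHJOSWX: children FJOSW:{A}, HX:{A,T} ∩→ {A}; cost 0
[col 1] SW: children S:{T}, W:{C} ∪→ {C,T}; cost 1
[col 1] JSW: children J:{T}, SW:{C,T} ∩→ {T}; cost 0
[col 1] JOSW: children JSW:{T}, O:{G} ∪→ {G,T}; cost 1
[col 1] FJOSW: children F:{C}, JOSW:{G,T} ∪→ {C,G,T}; cost 1
[col 1] HX: children H:{A}, X:{C} ∪→ {A,C}; cost 1
[col 1] FHJOSWX: children FJOSW:{C,G,T}, HX:{A,C} ∩→ {C}; cost 0
[col 2] SW: children S:{T}, W:{A} ∪→ {A,T}; cost 1
[col 2] JSW: children J:{T}, SW:{A,T} ∩→ {T}; cost 0
[col 2] JOSW: children JSW:{T}, O:{C} ∪→ {C,T}; cost 1
[col 2] FJOSW: children F:{T}, JOSW:{C,T} ∩→ {T}; cost 0
[col 2] HX: children H:{A}, X:{A} ∩→ {A}; cost 0
[col 2] FHJOSWX: children FJOSW:{T}, HX:{A} ∪→ {A,T}; cost 1
[col 3] SW: children S:{C}, W:{A} ∪→ {A,C}; cost 1
[col 3] JSW: children J:{G}, SW:{A,C} ∪→ {A,C,G}; cost 1
[col 3] JOSW: children JSW:{A,C,G}, O:{A} ∩→ {A}; cost 0
[col 3] FJOSW: children F:{G}, JOSW:{A} ∪→ {A,G}; cost 1
[col 3] HX: children H:{A}, X:{C} ∪→ {A,C}; cost 1
[col 3] FHJOSWX: children FJOSW:{A,G}, HX:{A,C} ∩→ {A}; cost 0
[col 4] SW: children S:{G}, W:{T} ∪→ {G,T}; cost 1
[col 4] JSW: children J:{T}, SW:{G,T} ∩→ {T}; cost 0
[col 4] JOSW: children JSW:{T}, O:{C} ∪→ {C,T}; cost 1
[col 4] FJOSW: children F:{G}, JOSW:{C,T} ∪→ {C,G,T}; cost 1
[col 4] HX: children H:{A}, X:{C} ∪→ {A,C}; cost 1
[col 4] FHJOSWX: children FJOSW:{C,G,T}, HX:{A,C} ∩→ {C}; cost 0
[col 5] SW: children S:{A}, W:{G} ∪→ {A,G}; cost 1
[col 5] JSW: children J:{A}, SW:{A,G} ∩→ {A}; cost 0
[col 5] JOSW: children JSW:{A}, O:{G} ∪→ {A,G}; cost 1
[col 5] FJOSW: children F:{C}, JOSW:{A,G} ∪→ {A,C,G}; cost 1
[col 5] HX: children H:{T}, X:{A} ∪→ {A,T}; cost 1
[col 5] FHJOSWX: children FJOSW:{A,C,G}, HX:{A,T} ∩→ {A}; cost 0
per-site changes: [2, 4, 3, 4, 4, 4]; total = 21

21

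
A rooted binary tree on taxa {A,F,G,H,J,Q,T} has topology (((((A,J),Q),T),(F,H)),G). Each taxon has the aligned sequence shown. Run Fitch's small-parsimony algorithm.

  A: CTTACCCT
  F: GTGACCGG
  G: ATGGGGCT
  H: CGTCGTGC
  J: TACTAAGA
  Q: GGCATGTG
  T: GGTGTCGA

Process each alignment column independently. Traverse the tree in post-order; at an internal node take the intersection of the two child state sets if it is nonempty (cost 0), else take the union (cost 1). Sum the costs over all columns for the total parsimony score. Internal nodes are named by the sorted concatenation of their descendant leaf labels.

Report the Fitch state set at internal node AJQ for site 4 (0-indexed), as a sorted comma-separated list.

site 0, node AJ: A={C} ∪ J={T} → {C,T} (+1)
site 0, node AJQ: AJ={C,T} ∪ Q={G} → {C,G,T} (+1)
site 0, node AJQT: AJQ={C,G,T} ∩ T={G} → {G} (+0)
site 0, node FH: F={G} ∪ H={C} → {C,G} (+1)
site 0, node AFHJQT: AJQT={G} ∩ FH={C,G} → {G} (+0)
site 0, node AFGHJQT: AFHJQT={G} ∪ G={A} → {A,G} (+1)
site 1, node AJ: A={T} ∪ J={A} → {A,T} (+1)
site 1, node AJQ: AJ={A,T} ∪ Q={G} → {A,G,T} (+1)
site 1, node AJQT: AJQ={A,G,T} ∩ T={G} → {G} (+0)
site 1, node FH: F={T} ∪ H={G} → {G,T} (+1)
site 1, node AFHJQT: AJQT={G} ∩ FH={G,T} → {G} (+0)
site 1, node AFGHJQT: AFHJQT={G} ∪ G={T} → {G,T} (+1)
site 2, node AJ: A={T} ∪ J={C} → {C,T} (+1)
site 2, node AJQ: AJ={C,T} ∩ Q={C} → {C} (+0)
site 2, node AJQT: AJQ={C} ∪ T={T} → {C,T} (+1)
site 2, node FH: F={G} ∪ H={T} → {G,T} (+1)
site 2, node AFHJQT: AJQT={C,T} ∩ FH={G,T} → {T} (+0)
site 2, node AFGHJQT: AFHJQT={T} ∪ G={G} → {G,T} (+1)
site 3, node AJ: A={A} ∪ J={T} → {A,T} (+1)
site 3, node AJQ: AJ={A,T} ∩ Q={A} → {A} (+0)
site 3, node AJQT: AJQ={A} ∪ T={G} → {A,G} (+1)
site 3, node FH: F={A} ∪ H={C} → {A,C} (+1)
site 3, node AFHJQT: AJQT={A,G} ∩ FH={A,C} → {A} (+0)
site 3, node AFGHJQT: AFHJQT={A} ∪ G={G} → {A,G} (+1)
site 4, node AJ: A={C} ∪ J={A} → {A,C} (+1)
site 4, node AJQ: AJ={A,C} ∪ Q={T} → {A,C,T} (+1)
site 4, node AJQT: AJQ={A,C,T} ∩ T={T} → {T} (+0)
site 4, node FH: F={C} ∪ H={G} → {C,G} (+1)
site 4, node AFHJQT: AJQT={T} ∪ FH={C,G} → {C,G,T} (+1)
site 4, node AFGHJQT: AFHJQT={C,G,T} ∩ G={G} → {G} (+0)
site 5, node AJ: A={C} ∪ J={A} → {A,C} (+1)
site 5, node AJQ: AJ={A,C} ∪ Q={G} → {A,C,G} (+1)
site 5, node AJQT: AJQ={A,C,G} ∩ T={C} → {C} (+0)
site 5, node FH: F={C} ∪ H={T} → {C,T} (+1)
site 5, node AFHJQT: AJQT={C} ∩ FH={C,T} → {C} (+0)
site 5, node AFGHJQT: AFHJQT={C} ∪ G={G} → {C,G} (+1)
site 6, node AJ: A={C} ∪ J={G} → {C,G} (+1)
site 6, node AJQ: AJ={C,G} ∪ Q={T} → {C,G,T} (+1)
site 6, node AJQT: AJQ={C,G,T} ∩ T={G} → {G} (+0)
site 6, node FH: F={G} ∩ H={G} → {G} (+0)
site 6, node AFHJQT: AJQT={G} ∩ FH={G} → {G} (+0)
site 6, node AFGHJQT: AFHJQT={G} ∪ G={C} → {C,G} (+1)
site 7, node AJ: A={T} ∪ J={A} → {A,T} (+1)
site 7, node AJQ: AJ={A,T} ∪ Q={G} → {A,G,T} (+1)
site 7, node AJQT: AJQ={A,G,T} ∩ T={A} → {A} (+0)
site 7, node FH: F={G} ∪ H={C} → {C,G} (+1)
site 7, node AFHJQT: AJQT={A} ∪ FH={C,G} → {A,C,G} (+1)
site 7, node AFGHJQT: AFHJQT={A,C,G} ∪ G={T} → {A,C,G,T} (+1)
per-site changes: [4, 4, 4, 4, 4, 4, 3, 5]; total = 32

A,C,T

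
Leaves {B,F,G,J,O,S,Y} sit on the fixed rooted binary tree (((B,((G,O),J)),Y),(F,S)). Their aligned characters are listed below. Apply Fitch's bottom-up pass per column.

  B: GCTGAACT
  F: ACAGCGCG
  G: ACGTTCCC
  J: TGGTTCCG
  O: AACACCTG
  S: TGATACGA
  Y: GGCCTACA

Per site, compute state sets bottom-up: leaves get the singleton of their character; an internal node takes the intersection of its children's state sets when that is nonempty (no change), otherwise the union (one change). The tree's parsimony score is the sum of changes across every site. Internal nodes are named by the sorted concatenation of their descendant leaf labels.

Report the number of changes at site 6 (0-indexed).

2

GO@0: {A} ∩ {A} = {A} (intersection, +0)
GJO@0: {A} ∪ {T} = {A,T} (union, +1)
BGJO@0: {G} ∪ {A,T} = {A,G,T} (union, +1)
BGJOY@0: {A,G,T} ∩ {G} = {G} (intersection, +0)
FS@0: {A} ∪ {T} = {A,T} (union, +1)
BFGJOSY@0: {G} ∪ {A,T} = {A,G,T} (union, +1)
GO@1: {C} ∪ {A} = {A,C} (union, +1)
GJO@1: {A,C} ∪ {G} = {A,C,G} (union, +1)
BGJO@1: {C} ∩ {A,C,G} = {C} (intersection, +0)
BGJOY@1: {C} ∪ {G} = {C,G} (union, +1)
FS@1: {C} ∪ {G} = {C,G} (union, +1)
BFGJOSY@1: {C,G} ∩ {C,G} = {C,G} (intersection, +0)
GO@2: {G} ∪ {C} = {C,G} (union, +1)
GJO@2: {C,G} ∩ {G} = {G} (intersection, +0)
BGJO@2: {T} ∪ {G} = {G,T} (union, +1)
BGJOY@2: {G,T} ∪ {C} = {C,G,T} (union, +1)
FS@2: {A} ∩ {A} = {A} (intersection, +0)
BFGJOSY@2: {C,G,T} ∪ {A} = {A,C,G,T} (union, +1)
GO@3: {T} ∪ {A} = {A,T} (union, +1)
GJO@3: {A,T} ∩ {T} = {T} (intersection, +0)
BGJO@3: {G} ∪ {T} = {G,T} (union, +1)
BGJOY@3: {G,T} ∪ {C} = {C,G,T} (union, +1)
FS@3: {G} ∪ {T} = {G,T} (union, +1)
BFGJOSY@3: {C,G,T} ∩ {G,T} = {G,T} (intersection, +0)
GO@4: {T} ∪ {C} = {C,T} (union, +1)
GJO@4: {C,T} ∩ {T} = {T} (intersection, +0)
BGJO@4: {A} ∪ {T} = {A,T} (union, +1)
BGJOY@4: {A,T} ∩ {T} = {T} (intersection, +0)
FS@4: {C} ∪ {A} = {A,C} (union, +1)
BFGJOSY@4: {T} ∪ {A,C} = {A,C,T} (union, +1)
GO@5: {C} ∩ {C} = {C} (intersection, +0)
GJO@5: {C} ∩ {C} = {C} (intersection, +0)
BGJO@5: {A} ∪ {C} = {A,C} (union, +1)
BGJOY@5: {A,C} ∩ {A} = {A} (intersection, +0)
FS@5: {G} ∪ {C} = {C,G} (union, +1)
BFGJOSY@5: {A} ∪ {C,G} = {A,C,G} (union, +1)
GO@6: {C} ∪ {T} = {C,T} (union, +1)
GJO@6: {C,T} ∩ {C} = {C} (intersection, +0)
BGJO@6: {C} ∩ {C} = {C} (intersection, +0)
BGJOY@6: {C} ∩ {C} = {C} (intersection, +0)
FS@6: {C} ∪ {G} = {C,G} (union, +1)
BFGJOSY@6: {C} ∩ {C,G} = {C} (intersection, +0)
GO@7: {C} ∪ {G} = {C,G} (union, +1)
GJO@7: {C,G} ∩ {G} = {G} (intersection, +0)
BGJO@7: {T} ∪ {G} = {G,T} (union, +1)
BGJOY@7: {G,T} ∪ {A} = {A,G,T} (union, +1)
FS@7: {G} ∪ {A} = {A,G} (union, +1)
BFGJOSY@7: {A,G,T} ∩ {A,G} = {A,G} (intersection, +0)
per-site changes: [4, 4, 4, 4, 4, 3, 2, 4]; total = 29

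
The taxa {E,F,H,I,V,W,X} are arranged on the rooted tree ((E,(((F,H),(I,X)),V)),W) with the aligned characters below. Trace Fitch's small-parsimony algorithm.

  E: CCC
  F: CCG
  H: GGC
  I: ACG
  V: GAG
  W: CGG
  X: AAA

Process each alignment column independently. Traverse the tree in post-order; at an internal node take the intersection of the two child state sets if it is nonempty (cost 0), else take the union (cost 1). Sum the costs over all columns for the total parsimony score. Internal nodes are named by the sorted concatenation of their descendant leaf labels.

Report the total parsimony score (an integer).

FH@0: {C} ∪ {G} = {C,G} (union, +1)
IX@0: {A} ∩ {A} = {A} (intersection, +0)
FHIX@0: {C,G} ∪ {A} = {A,C,G} (union, +1)
FHIVX@0: {A,C,G} ∩ {G} = {G} (intersection, +0)
EFHIVX@0: {C} ∪ {G} = {C,G} (union, +1)
EFHIVWX@0: {C,G} ∩ {C} = {C} (intersection, +0)
FH@1: {C} ∪ {G} = {C,G} (union, +1)
IX@1: {C} ∪ {A} = {A,C} (union, +1)
FHIX@1: {C,G} ∩ {A,C} = {C} (intersection, +0)
FHIVX@1: {C} ∪ {A} = {A,C} (union, +1)
EFHIVX@1: {C} ∩ {A,C} = {C} (intersection, +0)
EFHIVWX@1: {C} ∪ {G} = {C,G} (union, +1)
FH@2: {G} ∪ {C} = {C,G} (union, +1)
IX@2: {G} ∪ {A} = {A,G} (union, +1)
FHIX@2: {C,G} ∩ {A,G} = {G} (intersection, +0)
FHIVX@2: {G} ∩ {G} = {G} (intersection, +0)
EFHIVX@2: {C} ∪ {G} = {C,G} (union, +1)
EFHIVWX@2: {C,G} ∩ {G} = {G} (intersection, +0)
per-site changes: [3, 4, 3]; total = 10

10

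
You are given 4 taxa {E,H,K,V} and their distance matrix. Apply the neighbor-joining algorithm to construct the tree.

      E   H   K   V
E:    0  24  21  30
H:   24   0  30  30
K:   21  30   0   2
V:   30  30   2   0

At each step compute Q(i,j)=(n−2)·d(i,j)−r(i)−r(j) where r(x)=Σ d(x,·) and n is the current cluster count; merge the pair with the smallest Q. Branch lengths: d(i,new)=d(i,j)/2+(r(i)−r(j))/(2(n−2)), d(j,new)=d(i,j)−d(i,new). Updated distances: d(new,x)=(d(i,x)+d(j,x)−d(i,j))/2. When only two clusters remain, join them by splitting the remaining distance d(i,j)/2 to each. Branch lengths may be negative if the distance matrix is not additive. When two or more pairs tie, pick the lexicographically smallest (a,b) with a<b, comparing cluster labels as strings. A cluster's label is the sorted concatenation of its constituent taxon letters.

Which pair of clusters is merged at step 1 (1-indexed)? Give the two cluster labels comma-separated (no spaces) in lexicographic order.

1. join E+H (d=24, Q=-111) ⇒ EH; edges |E|=39/4, |H|=57/4
  updated: d(EH,K)=27/2, d(EH,V)=18
2. join EH+K (d=27/2, Q=-67/2) ⇒ EHK; edges |EH|=59/4, |K|=-5/4
  updated: d(EHK,V)=13/4
3. join EHK+V (d=13/4) ⇒ EHKV; edges |EHK|=13/8, |V|=13/8
final tree: (((E:39/4,H:57/4):59/4,K:-5/4):13/8,V:13/8)
total length: 163/4

E,H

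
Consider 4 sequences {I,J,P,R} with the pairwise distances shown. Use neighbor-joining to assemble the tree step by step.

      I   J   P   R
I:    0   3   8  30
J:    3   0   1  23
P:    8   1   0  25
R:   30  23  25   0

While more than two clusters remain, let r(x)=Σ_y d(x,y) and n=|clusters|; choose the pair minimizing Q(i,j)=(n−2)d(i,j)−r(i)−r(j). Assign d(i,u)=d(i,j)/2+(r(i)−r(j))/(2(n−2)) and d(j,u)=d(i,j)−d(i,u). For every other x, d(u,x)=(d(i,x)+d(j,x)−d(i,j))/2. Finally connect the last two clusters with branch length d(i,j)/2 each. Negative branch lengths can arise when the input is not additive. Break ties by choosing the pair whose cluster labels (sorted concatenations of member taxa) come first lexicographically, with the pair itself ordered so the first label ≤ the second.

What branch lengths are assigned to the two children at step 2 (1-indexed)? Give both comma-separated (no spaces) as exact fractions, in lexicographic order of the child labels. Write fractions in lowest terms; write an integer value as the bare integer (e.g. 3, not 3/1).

3/2,3/2

1. join I+J (d=3, Q=-62) ⇒ IJ; edges |I|=5, |J|=-2
  updated: d(IJ,P)=3, d(IJ,R)=25
2. join IJ+P (d=3, Q=-53) ⇒ IJP; edges |IJ|=3/2, |P|=3/2
  updated: d(IJP,R)=47/2
3. join IJP+R (d=47/2) ⇒ IJPR; edges |IJP|=47/4, |R|=47/4
final tree: (((I:5,J:-2):3/2,P:3/2):47/4,R:47/4)
total length: 59/2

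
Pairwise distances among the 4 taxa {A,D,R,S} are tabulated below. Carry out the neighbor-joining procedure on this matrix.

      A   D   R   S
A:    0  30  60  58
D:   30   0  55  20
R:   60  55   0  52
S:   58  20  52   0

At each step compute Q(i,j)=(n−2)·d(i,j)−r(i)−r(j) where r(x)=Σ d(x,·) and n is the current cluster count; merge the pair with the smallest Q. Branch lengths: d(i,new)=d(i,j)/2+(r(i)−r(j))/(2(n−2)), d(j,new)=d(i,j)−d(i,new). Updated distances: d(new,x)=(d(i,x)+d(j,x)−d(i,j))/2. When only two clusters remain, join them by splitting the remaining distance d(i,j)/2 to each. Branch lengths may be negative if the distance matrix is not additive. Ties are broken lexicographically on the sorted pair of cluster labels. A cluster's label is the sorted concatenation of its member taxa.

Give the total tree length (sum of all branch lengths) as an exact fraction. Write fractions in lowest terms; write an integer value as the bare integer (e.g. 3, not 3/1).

355/4

iteration 1: select A,R (d=60, Q=-195); attach at lengths (101/4, 139/4); label the merged cluster AR
  updated: d(AR,D)=25/2, d(AR,S)=25
iteration 2: select AR,D (d=25/2, Q=-115/2); attach at lengths (35/4, 15/4); label the merged cluster ADR
  updated: d(ADR,S)=65/4
iteration 3: select ADR,S (d=65/4); attach at lengths (65/8, 65/8); label the merged cluster ADRS
final tree: (((A:101/4,R:139/4):35/4,D:15/4):65/8,S:65/8)
total length: 355/4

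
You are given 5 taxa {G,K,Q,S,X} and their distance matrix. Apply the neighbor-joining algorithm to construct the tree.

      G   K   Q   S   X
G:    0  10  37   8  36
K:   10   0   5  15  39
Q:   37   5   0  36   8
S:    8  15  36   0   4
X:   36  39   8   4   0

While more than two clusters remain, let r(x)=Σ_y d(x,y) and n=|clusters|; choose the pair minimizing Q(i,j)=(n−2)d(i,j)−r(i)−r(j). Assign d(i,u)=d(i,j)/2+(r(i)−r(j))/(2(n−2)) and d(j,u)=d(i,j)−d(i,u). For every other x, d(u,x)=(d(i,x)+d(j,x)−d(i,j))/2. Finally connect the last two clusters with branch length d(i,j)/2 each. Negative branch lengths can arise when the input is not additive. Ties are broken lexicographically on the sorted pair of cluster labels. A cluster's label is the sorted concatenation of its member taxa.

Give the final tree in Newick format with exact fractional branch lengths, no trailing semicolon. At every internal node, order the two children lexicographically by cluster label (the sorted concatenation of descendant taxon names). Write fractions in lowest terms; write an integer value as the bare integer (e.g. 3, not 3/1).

(((G:55/8,K:25/8):43/8,(Q:23/6,X:25/6):119/8):9/16,S:9/16)

step 1: merge (Q,X) at d=8, Q=-149; branch lengths Q→23/6, X→25/6; new cluster QX
  updated: d(G,QX)=65/2, d(K,QX)=18, d(QX,S)=16
step 2: merge (G,K) at d=10, Q=-147/2; branch lengths G→55/8, K→25/8; new cluster GK
  updated: d(GK,QX)=81/4, d(GK,S)=13/2
step 3: merge (GK,QX) at d=81/4, Q=-171/4; branch lengths GK→43/8, QX→119/8; new cluster GKQX
  updated: d(GKQX,S)=9/8
step 4: merge (GKQX,S) at d=9/8; branch lengths GKQX→9/16, S→9/16; new cluster GKQSX
final tree: (((G:55/8,K:25/8):43/8,(Q:23/6,X:25/6):119/8):9/16,S:9/16)
total length: 315/8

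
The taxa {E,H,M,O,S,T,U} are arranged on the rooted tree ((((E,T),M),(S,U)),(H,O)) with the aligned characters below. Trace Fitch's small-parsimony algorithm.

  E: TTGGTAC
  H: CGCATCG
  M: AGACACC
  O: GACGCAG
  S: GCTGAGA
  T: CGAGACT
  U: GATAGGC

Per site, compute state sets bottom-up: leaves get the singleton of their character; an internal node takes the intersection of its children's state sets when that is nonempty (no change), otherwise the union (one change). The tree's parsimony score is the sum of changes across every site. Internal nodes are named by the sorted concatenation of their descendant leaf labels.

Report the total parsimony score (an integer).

[col 0] ET: children E:{T}, T:{C} ∪→ {C,T}; cost 1
[col 0] EMT: children ET:{C,T}, M:{A} ∪→ {A,C,T}; cost 1
[col 0] SU: children S:{G}, U:{G} ∩→ {G}; cost 0
[col 0] EMSTU: children EMT:{A,C,T}, SU:{G} ∪→ {A,C,G,T}; cost 1
[col 0] HO: children H:{C}, O:{G} ∪→ {C,G}; cost 1
[col 0] EHMOSTU: children EMSTU:{A,C,G,T}, HO:{C,G} ∩→ {C,G}; cost 0
[col 1] ET: children E:{T}, T:{G} ∪→ {G,T}; cost 1
[col 1] EMT: children ET:{G,T}, M:{G} ∩→ {G}; cost 0
[col 1] SU: children S:{C}, U:{A} ∪→ {A,C}; cost 1
[col 1] EMSTU: children EMT:{G}, SU:{A,C} ∪→ {A,C,G}; cost 1
[col 1] HO: children H:{G}, O:{A} ∪→ {A,G}; cost 1
[col 1] EHMOSTU: children EMSTU:{A,C,G}, HO:{A,G} ∩→ {A,G}; cost 0
[col 2] ET: children E:{G}, T:{A} ∪→ {A,G}; cost 1
[col 2] EMT: children ET:{A,G}, M:{A} ∩→ {A}; cost 0
[col 2] SU: children S:{T}, U:{T} ∩→ {T}; cost 0
[col 2] EMSTU: children EMT:{A}, SU:{T} ∪→ {A,T}; cost 1
[col 2] HO: children H:{C}, O:{C} ∩→ {C}; cost 0
[col 2] EHMOSTU: children EMSTU:{A,T}, HO:{C} ∪→ {A,C,T}; cost 1
[col 3] ET: children E:{G}, T:{G} ∩→ {G}; cost 0
[col 3] EMT: children ET:{G}, M:{C} ∪→ {C,G}; cost 1
[col 3] SU: children S:{G}, U:{A} ∪→ {A,G}; cost 1
[col 3] EMSTU: children EMT:{C,G}, SU:{A,G} ∩→ {G}; cost 0
[col 3] HO: children H:{A}, O:{G} ∪→ {A,G}; cost 1
[col 3] EHMOSTU: children EMSTU:{G}, HO:{A,G} ∩→ {G}; cost 0
[col 4] ET: children E:{T}, T:{A} ∪→ {A,T}; cost 1
[col 4] EMT: children ET:{A,T}, M:{A} ∩→ {A}; cost 0
[col 4] SU: children S:{A}, U:{G} ∪→ {A,G}; cost 1
[col 4] EMSTU: children EMT:{A}, SU:{A,G} ∩→ {A}; cost 0
[col 4] HO: children H:{T}, O:{C} ∪→ {C,T}; cost 1
[col 4] EHMOSTU: children EMSTU:{A}, HO:{C,T} ∪→ {A,C,T}; cost 1
[col 5] ET: children E:{A}, T:{C} ∪→ {A,C}; cost 1
[col 5] EMT: children ET:{A,C}, M:{C} ∩→ {C}; cost 0
[col 5] SU: children S:{G}, U:{G} ∩→ {G}; cost 0
[col 5] EMSTU: children EMT:{C}, SU:{G} ∪→ {C,G}; cost 1
[col 5] HO: children H:{C}, O:{A} ∪→ {A,C}; cost 1
[col 5] EHMOSTU: children EMSTU:{C,G}, HO:{A,C} ∩→ {C}; cost 0
[col 6] ET: children E:{C}, T:{T} ∪→ {C,T}; cost 1
[col 6] EMT: children ET:{C,T}, M:{C} ∩→ {C}; cost 0
[col 6] SU: children S:{A}, U:{C} ∪→ {A,C}; cost 1
[col 6] EMSTU: children EMT:{C}, SU:{A,C} ∩→ {C}; cost 0
[col 6] HO: children H:{G}, O:{G} ∩→ {G}; cost 0
[col 6] EHMOSTU: children EMSTU:{C}, HO:{G} ∪→ {C,G}; cost 1
per-site changes: [4, 4, 3, 3, 4, 3, 3]; total = 24

24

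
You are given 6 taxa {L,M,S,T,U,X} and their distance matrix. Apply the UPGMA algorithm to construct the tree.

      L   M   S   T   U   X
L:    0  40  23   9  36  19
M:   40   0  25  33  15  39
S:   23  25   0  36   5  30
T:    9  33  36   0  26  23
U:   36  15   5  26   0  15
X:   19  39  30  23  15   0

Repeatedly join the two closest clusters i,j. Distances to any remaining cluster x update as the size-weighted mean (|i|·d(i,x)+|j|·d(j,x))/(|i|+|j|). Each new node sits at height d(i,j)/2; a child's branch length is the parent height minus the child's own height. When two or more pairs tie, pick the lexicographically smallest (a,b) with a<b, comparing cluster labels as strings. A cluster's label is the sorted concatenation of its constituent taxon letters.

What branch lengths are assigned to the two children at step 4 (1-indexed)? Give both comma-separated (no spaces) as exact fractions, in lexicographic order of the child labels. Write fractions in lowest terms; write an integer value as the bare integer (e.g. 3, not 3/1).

1. join S+U (d=5) ⇒ SU; edges |S|=5/2, |U|=5/2
  updated: d(L,SU)=59/2, d(M,SU)=20, d(SU,T)=31, d(SU,X)=45/2
2. join L+T (d=9) ⇒ LT; edges |L|=9/2, |T|=9/2
  updated: d(LT,M)=73/2, d(LT,SU)=121/4, d(LT,X)=21
3. join M+SU (d=20) ⇒ MSU; edges |M|=10, |SU|=15/2
  updated: d(LT,MSU)=97/3, d(MSU,X)=28
4. join LT+X (d=21) ⇒ LTX; edges |LT|=6, |X|=21/2
  updated: d(LTX,MSU)=278/9
5. join LTX+MSU (d=278/9) ⇒ LMSTUX; edges |LTX|=89/18, |MSU|=49/9
final tree: (((L:9/2,T:9/2):6,X:21/2):89/18,(M:10,(S:5/2,U:5/2):15/2):49/9)
total length: 1051/18

6,21/2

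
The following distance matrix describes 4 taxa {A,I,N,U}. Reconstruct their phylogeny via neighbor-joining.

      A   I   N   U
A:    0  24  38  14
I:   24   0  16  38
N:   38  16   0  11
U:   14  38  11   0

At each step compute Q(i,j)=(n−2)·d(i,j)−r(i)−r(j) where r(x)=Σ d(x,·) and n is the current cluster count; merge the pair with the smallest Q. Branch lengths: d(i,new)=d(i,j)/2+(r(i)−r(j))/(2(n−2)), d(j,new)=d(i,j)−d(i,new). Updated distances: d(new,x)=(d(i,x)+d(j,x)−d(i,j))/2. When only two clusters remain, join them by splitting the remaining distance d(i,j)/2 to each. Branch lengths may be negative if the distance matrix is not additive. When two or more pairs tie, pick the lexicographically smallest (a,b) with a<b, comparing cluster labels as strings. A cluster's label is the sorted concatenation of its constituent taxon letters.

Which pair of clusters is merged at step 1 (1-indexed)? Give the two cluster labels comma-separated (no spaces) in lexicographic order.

A,U

1. join A+U (d=14, Q=-111) ⇒ AU; edges |A|=41/4, |U|=15/4
  updated: d(AU,I)=24, d(AU,N)=35/2
2. join AU+I (d=24, Q=-115/2) ⇒ AIU; edges |AU|=51/4, |I|=45/4
  updated: d(AIU,N)=19/4
3. join AIU+N (d=19/4) ⇒ AINU; edges |AIU|=19/8, |N|=19/8
final tree: (((A:41/4,U:15/4):51/4,I:45/4):19/8,N:19/8)
total length: 171/4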